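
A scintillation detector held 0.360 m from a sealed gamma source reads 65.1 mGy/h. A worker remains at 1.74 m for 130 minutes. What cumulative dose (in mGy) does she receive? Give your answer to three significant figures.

Intensity scales as (d₁/d₂)², so rate at 1.74 m:
(0.360/1.74)² = 0.04281, so 65.1 × 0.04281 = 2.787 mGy/h.
Dose = rate × time = 2.787 mGy/h × 2.167 h = 6.039 mGy.

6.04 mGy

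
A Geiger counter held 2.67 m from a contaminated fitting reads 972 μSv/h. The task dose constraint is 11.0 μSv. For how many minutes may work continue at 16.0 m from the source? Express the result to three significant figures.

24.4 min

By the inverse-square law, rate at 16.0 m:
972 × (2.67/16.0)² = 972 × 0.02785 = 27.07 μSv/h.
Stay time = 11.0 μSv ÷ 27.07 μSv/h = 0.4064 h = 24.38 min.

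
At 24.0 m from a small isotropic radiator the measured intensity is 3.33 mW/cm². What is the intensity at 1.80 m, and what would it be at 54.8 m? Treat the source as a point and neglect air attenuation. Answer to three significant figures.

Applying the 1/r² law,
At 1.80 m: 3.33 × (24.0/1.80)² = 3.33 × 177.8 = 592.1 mW/cm²
At 54.8 m: (1.80/54.8)² = 0.001079, so 592.1 × 0.001079 = 0.6389 mW/cm².

592 mW/cm²; 0.639 mW/cm²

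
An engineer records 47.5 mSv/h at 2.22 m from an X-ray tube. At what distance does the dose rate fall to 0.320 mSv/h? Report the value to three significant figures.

By the inverse-square law, d₂ = d₁·√(I₁/I₂).
I₁/I₂ = 47.5/0.320 = 148.4, so d₂ = 2.22 × √148.4 = 27.04 m.

27.0 m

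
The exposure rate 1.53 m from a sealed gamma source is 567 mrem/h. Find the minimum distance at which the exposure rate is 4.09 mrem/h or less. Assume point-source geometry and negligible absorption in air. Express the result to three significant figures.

18.0 m

Since intensity falls as 1/r², d₂ = d₁·√(I₁/I₂).
I₁/I₂ = 567/4.09 = 138.6, so d₂ = 1.53 × √138.6 = 18.01 m.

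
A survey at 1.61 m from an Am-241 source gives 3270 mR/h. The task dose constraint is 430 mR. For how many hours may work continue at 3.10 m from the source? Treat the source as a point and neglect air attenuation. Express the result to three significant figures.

0.488 h

By the inverse-square law, rate at 3.10 m:
(1.61/3.10)² = 0.2697, so 3270 × 0.2697 = 881.9 mR/h.
Stay time = 430 mR ÷ 881.9 mR/h = 0.4876 h.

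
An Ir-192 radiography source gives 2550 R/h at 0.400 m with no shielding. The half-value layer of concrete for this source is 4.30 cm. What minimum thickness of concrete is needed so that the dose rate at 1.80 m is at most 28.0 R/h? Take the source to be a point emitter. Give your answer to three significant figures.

9.33 cm

At 1.80 m, distance alone gives 2550 × (0.400/1.80)² = 2550 × 0.04938 = 125.9 R/h.
Further attenuation needed: 125.9/28.0 = 4.496.
n = log₂(4.496) = 2.169 half-value layers.
Thickness = 2.169 × 4.30 cm = 9.327 cm.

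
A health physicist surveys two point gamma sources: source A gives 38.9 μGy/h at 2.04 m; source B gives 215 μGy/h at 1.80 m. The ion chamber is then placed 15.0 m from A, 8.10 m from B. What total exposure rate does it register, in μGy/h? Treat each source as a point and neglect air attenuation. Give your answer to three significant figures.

11.3 μGy/h

Each source contributes Iᵢ·(dᵢ/rᵢ)²; contributions add.
A: 38.9 × (2.04/15.0)² = 0.7195 μGy/h
B: 215 × (1.80/8.10)² = 10.62 μGy/h
Total = 0.7195 + 10.62 = 11.34 μGy/h.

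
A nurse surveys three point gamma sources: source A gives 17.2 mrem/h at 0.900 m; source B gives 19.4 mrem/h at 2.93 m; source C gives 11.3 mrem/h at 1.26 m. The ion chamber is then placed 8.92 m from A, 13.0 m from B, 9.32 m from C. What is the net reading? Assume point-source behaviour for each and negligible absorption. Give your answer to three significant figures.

1.37 mrem/h

By superposition, sum each source's inverse-square contribution:
A: 17.2 × (0.900/8.92)² = 0.1751 mrem/h
B: 19.4 × (2.93/13.0)² = 0.9855 mrem/h
C: 11.3 × (1.26/9.32)² = 0.2065 mrem/h
Total = 0.1751 + 0.9855 + 0.2065 = 1.367 mrem/h.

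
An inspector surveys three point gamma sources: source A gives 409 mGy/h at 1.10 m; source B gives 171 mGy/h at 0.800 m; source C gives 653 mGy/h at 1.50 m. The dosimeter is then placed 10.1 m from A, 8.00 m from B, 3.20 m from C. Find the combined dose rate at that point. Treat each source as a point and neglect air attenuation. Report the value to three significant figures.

150 mGy/h

By superposition, sum each source's inverse-square contribution:
A: 409 × (1.10/10.1)² = 4.851 mGy/h
B: 171 × (0.800/8.00)² = 1.710 mGy/h
C: 653 × (1.50/3.20)² = 143.5 mGy/h
Total = 4.851 + 1.710 + 143.5 = 150.1 mGy/h.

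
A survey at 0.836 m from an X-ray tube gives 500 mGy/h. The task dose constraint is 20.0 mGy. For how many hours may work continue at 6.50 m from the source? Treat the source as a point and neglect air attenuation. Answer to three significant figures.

2.42 h

Since intensity falls as 1/r², rate at 6.50 m:
(0.836/6.50)² = 0.01654, so 500 × 0.01654 = 8.270 mGy/h.
Stay time = 20.0 mGy ÷ 8.270 mGy/h = 2.418 h.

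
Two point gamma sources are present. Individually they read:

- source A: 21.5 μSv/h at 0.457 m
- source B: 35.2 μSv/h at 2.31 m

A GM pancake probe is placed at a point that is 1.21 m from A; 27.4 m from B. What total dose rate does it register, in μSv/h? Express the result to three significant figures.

Each source contributes Iᵢ·(dᵢ/rᵢ)²; contributions add.
A: 21.5 × (0.457/1.21)² = 3.067 μSv/h
B: 35.2 × (2.31/27.4)² = 0.2502 μSv/h
Total = 3.067 + 0.2502 = 3.317 μSv/h.

3.32 μSv/h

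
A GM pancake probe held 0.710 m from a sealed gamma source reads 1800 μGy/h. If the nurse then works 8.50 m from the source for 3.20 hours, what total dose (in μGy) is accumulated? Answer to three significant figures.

40.2 μGy

By the inverse-square law, rate at 8.50 m:
1800 × (0.710/8.50)² = 1800 × 0.006977 = 12.56 μGy/h.
Dose = rate × time = 12.56 μGy/h × 3.200 h = 40.19 μGy.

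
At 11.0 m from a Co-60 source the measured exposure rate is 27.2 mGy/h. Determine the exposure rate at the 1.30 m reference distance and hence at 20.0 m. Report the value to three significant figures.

By the inverse-square law,
At 1.30 m: (11.0/1.30)² = 71.60, so 27.2 × 71.60 = 1948 mGy/h
At 20.0 m: 1948 × (1.30/20.0)² = 1948 × 0.004225 = 8.230 mGy/h.

1950 mGy/h; 8.23 mGy/h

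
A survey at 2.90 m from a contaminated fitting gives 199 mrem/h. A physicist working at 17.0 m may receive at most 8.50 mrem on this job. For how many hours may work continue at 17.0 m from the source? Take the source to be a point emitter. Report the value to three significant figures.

1.47 h

Using I₁d₁² = I₂d₂², rate at 17.0 m:
199 × (2.90/17.0)² = 199 × 0.02910 = 5.791 mrem/h.
Stay time = 8.50 mrem ÷ 5.791 mrem/h = 1.468 h.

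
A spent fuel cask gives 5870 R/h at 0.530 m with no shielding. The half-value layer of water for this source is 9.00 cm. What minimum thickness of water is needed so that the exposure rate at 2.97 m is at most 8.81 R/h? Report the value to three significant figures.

At 2.97 m, distance alone gives (0.530/2.97)² = 0.03184, so 5870 × 0.03184 = 186.9 R/h.
Further attenuation needed: 186.9/8.81 = 21.21.
n = log₂(21.21) = 4.407 half-value layers.
Thickness = 4.407 × 9.00 cm = 39.66 cm.

39.7 cm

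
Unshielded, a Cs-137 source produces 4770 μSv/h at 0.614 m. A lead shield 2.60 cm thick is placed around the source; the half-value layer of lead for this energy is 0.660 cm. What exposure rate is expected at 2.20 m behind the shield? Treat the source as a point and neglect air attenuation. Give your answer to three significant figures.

24.2 μSv/h

Distance alone: (0.614/2.20)² = 0.07789, so 4770 × 0.07789 = 371.5 μSv/h.
Shield: 2.60/0.660 = 3.939 half-value layers → attenuation 2^(−3.939) = 0.06520.
Combined: 371.5 × 0.06520 = 24.22 μSv/h.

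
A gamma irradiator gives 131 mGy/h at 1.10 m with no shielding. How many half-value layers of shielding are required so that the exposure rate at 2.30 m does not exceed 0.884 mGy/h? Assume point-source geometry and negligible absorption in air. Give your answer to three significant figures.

5.08 half-value layers

At 2.30 m, distance alone gives 131 × (1.10/2.30)² = 131 × 0.2287 = 29.96 mGy/h.
Further attenuation needed: 29.96/0.884 = 33.89.
n = log₂(33.89) = 5.083 half-value layers.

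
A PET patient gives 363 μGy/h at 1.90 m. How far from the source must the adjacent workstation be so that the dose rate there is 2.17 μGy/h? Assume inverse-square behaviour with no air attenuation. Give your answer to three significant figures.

Intensity scales as (d₁/d₂)², so d₂ = d₁·√(I₁/I₂).
I₁/I₂ = 363/2.17 = 167.3, so d₂ = 1.90 × √167.3 = 24.58 m.

24.6 m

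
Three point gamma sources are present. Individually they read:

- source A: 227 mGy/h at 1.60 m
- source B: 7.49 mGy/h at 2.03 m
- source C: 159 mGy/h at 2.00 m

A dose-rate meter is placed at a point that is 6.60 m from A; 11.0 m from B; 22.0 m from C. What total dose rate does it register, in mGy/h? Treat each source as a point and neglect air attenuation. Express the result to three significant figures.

14.9 mGy/h

By superposition, sum each source's inverse-square contribution:
A: 227 × (1.60/6.60)² = 13.34 mGy/h
B: 7.49 × (2.03/11.0)² = 0.2551 mGy/h
C: 159 × (2.00/22.0)² = 1.314 mGy/h
Total = 13.34 + 0.2551 + 1.314 = 14.91 mGy/h.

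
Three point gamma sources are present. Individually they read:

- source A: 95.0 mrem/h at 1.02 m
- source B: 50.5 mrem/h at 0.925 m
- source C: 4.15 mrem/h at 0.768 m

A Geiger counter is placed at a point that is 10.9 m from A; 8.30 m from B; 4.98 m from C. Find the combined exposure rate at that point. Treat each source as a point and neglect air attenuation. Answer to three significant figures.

Each source contributes Iᵢ·(dᵢ/rᵢ)²; contributions add.
A: 95.0 × (1.02/10.9)² = 0.8319 mrem/h
B: 50.5 × (0.925/8.30)² = 0.6272 mrem/h
C: 4.15 × (0.768/4.98)² = 0.09870 mrem/h
Total = 0.8319 + 0.6272 + 0.09870 = 1.558 mrem/h.

1.56 mrem/h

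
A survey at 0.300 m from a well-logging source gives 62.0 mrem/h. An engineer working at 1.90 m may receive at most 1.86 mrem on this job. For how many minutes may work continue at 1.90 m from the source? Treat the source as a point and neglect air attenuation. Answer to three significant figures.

72.2 min

Using I₁d₁² = I₂d₂², rate at 1.90 m:
62.0 × (0.300/1.90)² = 62.0 × 0.02493 = 1.546 mrem/h.
Stay time = 1.86 mrem ÷ 1.546 mrem/h = 1.203 h = 72.18 min.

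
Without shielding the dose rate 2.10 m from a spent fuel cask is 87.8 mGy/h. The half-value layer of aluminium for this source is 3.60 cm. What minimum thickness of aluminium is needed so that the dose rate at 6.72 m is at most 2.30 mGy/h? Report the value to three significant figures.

6.83 cm

At 6.72 m, distance alone gives 87.8 × (2.10/6.72)² = 87.8 × 0.09766 = 8.575 mGy/h.
Further attenuation needed: 8.575/2.30 = 3.728.
n = log₂(3.728) = 1.898 half-value layers.
Thickness = 1.898 × 3.60 cm = 6.833 cm.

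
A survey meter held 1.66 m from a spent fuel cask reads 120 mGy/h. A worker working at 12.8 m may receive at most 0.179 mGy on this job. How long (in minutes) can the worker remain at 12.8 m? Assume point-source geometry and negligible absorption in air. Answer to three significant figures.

Since intensity falls as 1/r², rate at 12.8 m:
120 × (1.66/12.8)² = 120 × 0.01682 = 2.018 mGy/h.
Stay time = 0.179 mGy ÷ 2.018 mGy/h = 0.08870 h = 5.322 min.

5.32 min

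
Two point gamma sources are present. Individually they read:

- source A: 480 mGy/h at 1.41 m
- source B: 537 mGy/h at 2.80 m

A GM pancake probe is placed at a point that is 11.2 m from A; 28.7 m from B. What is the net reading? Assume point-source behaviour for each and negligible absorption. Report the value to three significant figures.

By superposition, sum each source's inverse-square contribution:
A: 480 × (1.41/11.2)² = 7.608 mGy/h
B: 537 × (2.80/28.7)² = 5.111 mGy/h
Total = 7.608 + 5.111 = 12.72 mGy/h.

12.7 mGy/h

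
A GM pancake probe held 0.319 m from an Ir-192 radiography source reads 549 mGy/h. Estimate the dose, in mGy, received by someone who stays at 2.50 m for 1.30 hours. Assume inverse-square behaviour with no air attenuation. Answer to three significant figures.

11.6 mGy

Using I₁d₁² = I₂d₂², rate at 2.50 m:
(0.319/2.50)² = 0.01628, so 549 × 0.01628 = 8.938 mGy/h.
Dose = rate × time = 8.938 mGy/h × 1.300 h = 11.62 mGy.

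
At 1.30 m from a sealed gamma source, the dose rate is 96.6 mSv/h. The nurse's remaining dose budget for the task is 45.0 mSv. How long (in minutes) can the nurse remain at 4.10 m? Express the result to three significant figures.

Since intensity falls as 1/r², rate at 4.10 m:
96.6 × (1.30/4.10)² = 96.6 × 0.1005 = 9.708 mSv/h.
Stay time = 45.0 mSv ÷ 9.708 mSv/h = 4.635 h = 278.1 min.

278 min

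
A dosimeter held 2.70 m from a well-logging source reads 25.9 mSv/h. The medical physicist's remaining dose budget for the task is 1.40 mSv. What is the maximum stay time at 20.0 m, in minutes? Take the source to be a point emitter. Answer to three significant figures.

178 min

Intensity scales as (d₁/d₂)², so rate at 20.0 m:
(2.70/20.0)² = 0.01823, so 25.9 × 0.01823 = 0.4722 mSv/h.
Stay time = 1.40 mSv ÷ 0.4722 mSv/h = 2.965 h = 177.9 min.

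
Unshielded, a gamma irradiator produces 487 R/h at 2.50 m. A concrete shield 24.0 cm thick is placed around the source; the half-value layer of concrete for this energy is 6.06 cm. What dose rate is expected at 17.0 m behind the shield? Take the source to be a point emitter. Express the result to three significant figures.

0.677 R/h

Distance alone: 487 × (2.50/17.0)² = 487 × 0.02163 = 10.53 R/h.
Shield: 24.0/6.06 = 3.960 half-value layers → attenuation 2^(−3.960) = 0.06426.
Combined: 10.53 × 0.06426 = 0.6767 R/h.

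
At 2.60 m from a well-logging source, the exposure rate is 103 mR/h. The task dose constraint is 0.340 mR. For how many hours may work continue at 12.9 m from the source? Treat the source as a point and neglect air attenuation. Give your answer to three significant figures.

By the inverse-square law, rate at 12.9 m:
103 × (2.60/12.9)² = 103 × 0.04062 = 4.184 mR/h.
Stay time = 0.340 mR ÷ 4.184 mR/h = 0.08126 h.

0.0813 h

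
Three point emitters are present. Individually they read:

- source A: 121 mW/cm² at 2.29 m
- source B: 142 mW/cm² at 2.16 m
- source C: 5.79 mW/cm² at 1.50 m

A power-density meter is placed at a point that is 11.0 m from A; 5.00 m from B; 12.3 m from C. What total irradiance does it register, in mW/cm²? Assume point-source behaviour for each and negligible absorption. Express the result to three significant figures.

31.8 mW/cm²

Each source contributes Iᵢ·(dᵢ/rᵢ)²; contributions add.
A: 121 × (2.29/11.0)² = 5.244 mW/cm²
B: 142 × (2.16/5.00)² = 26.50 mW/cm²
C: 5.79 × (1.50/12.3)² = 0.08611 mW/cm²
Total = 5.244 + 26.50 + 0.08611 = 31.83 mW/cm².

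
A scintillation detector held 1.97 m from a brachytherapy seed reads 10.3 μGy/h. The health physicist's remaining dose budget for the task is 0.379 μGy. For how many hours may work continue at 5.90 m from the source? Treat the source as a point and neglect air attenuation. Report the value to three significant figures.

Intensity scales as (d₁/d₂)², so rate at 5.90 m:
10.3 × (1.97/5.90)² = 10.3 × 0.1115 = 1.148 μGy/h.
Stay time = 0.379 μGy ÷ 1.148 μGy/h = 0.3301 h.

0.330 h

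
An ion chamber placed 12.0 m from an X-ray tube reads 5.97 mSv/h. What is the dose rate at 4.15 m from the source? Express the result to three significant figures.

49.9 mSv/h

Using I₁d₁² = I₂d₂², scaling from 12.0 m to 4.15 m:
(12.0/4.15)² = 8.361, so 5.97 × 8.361 = 49.92 mSv/h.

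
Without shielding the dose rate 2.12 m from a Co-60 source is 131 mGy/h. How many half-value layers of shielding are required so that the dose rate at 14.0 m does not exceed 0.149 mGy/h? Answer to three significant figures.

4.33 half-value layers

At 14.0 m, distance alone gives 131 × (2.12/14.0)² = 131 × 0.02293 = 3.004 mGy/h.
Further attenuation needed: 3.004/0.149 = 20.16.
n = log₂(20.16) = 4.333 half-value layers.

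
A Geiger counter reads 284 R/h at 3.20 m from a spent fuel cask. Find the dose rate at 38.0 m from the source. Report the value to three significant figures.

2.01 R/h

By the inverse-square law, the rate at 38.0 m is
(3.20/38.0)² = 0.007091, so 284 × 0.007091 = 2.014 R/h.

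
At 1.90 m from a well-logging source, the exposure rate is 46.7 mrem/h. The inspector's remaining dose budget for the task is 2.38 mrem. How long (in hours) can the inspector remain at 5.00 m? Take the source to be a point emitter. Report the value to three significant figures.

Since intensity falls as 1/r², rate at 5.00 m:
(1.90/5.00)² = 0.1444, so 46.7 × 0.1444 = 6.743 mrem/h.
Stay time = 2.38 mrem ÷ 6.743 mrem/h = 0.3530 h.

0.353 h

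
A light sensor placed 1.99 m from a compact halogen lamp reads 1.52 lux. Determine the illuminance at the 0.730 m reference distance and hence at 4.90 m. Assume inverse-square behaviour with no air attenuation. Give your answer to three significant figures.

Since intensity falls as 1/r²,
At 0.730 m: (1.99/0.730)² = 7.431, so 1.52 × 7.431 = 11.30 lux
At 4.90 m: (0.730/4.90)² = 0.02219, so 11.30 × 0.02219 = 0.2507 lux.

11.3 lux; 0.251 lux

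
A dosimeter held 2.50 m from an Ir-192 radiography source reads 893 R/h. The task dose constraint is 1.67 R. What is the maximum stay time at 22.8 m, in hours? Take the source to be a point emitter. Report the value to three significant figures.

0.156 h

Intensity scales as (d₁/d₂)², so rate at 22.8 m:
893 × (2.50/22.8)² = 893 × 0.01202 = 10.73 R/h.
Stay time = 1.67 R ÷ 10.73 R/h = 0.1556 h.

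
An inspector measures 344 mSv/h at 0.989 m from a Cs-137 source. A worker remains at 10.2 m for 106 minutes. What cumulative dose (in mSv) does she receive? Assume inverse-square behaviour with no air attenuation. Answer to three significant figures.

5.71 mSv

Intensity scales as (d₁/d₂)², so rate at 10.2 m:
344 × (0.989/10.2)² = 344 × 0.009401 = 3.234 mSv/h.
Dose = rate × time = 3.234 mSv/h × 1.767 h = 5.714 mSv.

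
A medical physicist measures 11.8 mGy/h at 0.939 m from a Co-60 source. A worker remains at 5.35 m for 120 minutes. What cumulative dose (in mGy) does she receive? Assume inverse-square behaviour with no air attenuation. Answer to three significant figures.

Since intensity falls as 1/r², rate at 5.35 m:
11.8 × (0.939/5.35)² = 11.8 × 0.03081 = 0.3636 mGy/h.
Dose = rate × time = 0.3636 mGy/h × 2.000 h = 0.7272 mGy.

0.727 mGy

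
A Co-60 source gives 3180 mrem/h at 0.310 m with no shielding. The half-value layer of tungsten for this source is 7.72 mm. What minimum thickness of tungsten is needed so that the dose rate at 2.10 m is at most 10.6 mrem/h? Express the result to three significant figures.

At 2.10 m, distance alone gives (0.310/2.10)² = 0.02179, so 3180 × 0.02179 = 69.29 mrem/h.
Further attenuation needed: 69.29/10.6 = 6.537.
n = log₂(6.537) = 2.709 half-value layers.
Thickness = 2.709 × 7.72 mm = 20.91 mm.

20.9 mm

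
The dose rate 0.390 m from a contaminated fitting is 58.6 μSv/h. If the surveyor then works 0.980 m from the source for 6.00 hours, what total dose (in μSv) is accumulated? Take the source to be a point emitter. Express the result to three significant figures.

Applying the 1/r² law, rate at 0.980 m:
(0.390/0.980)² = 0.1584, so 58.6 × 0.1584 = 9.282 μSv/h.
Dose = rate × time = 9.282 μSv/h × 6.000 h = 55.69 μSv.

55.7 μSv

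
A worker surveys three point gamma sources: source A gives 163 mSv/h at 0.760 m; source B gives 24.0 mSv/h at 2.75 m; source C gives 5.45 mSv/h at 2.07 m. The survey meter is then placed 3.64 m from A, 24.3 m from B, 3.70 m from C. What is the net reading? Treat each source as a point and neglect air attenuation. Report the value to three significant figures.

9.12 mSv/h

By superposition, sum each source's inverse-square contribution:
A: 163 × (0.760/3.64)² = 7.106 mSv/h
B: 24.0 × (2.75/24.3)² = 0.3074 mSv/h
C: 5.45 × (2.07/3.70)² = 1.706 mSv/h
Total = 7.106 + 0.3074 + 1.706 = 9.119 mSv/h.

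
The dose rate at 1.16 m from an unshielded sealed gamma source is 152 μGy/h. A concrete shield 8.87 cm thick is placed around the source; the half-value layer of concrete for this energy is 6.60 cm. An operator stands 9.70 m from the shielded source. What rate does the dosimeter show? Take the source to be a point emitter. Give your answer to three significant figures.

Distance alone: (1.16/9.70)² = 0.01430, so 152 × 0.01430 = 2.174 μGy/h.
Shield: 8.87/6.60 = 1.344 half-value layers → attenuation 2^(−1.344) = 0.3939.
Combined: 2.174 × 0.3939 = 0.8563 μGy/h.

0.856 μGy/h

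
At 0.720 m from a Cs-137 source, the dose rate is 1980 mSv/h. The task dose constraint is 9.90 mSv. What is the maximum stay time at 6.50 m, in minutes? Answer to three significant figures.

24.5 min

Since intensity falls as 1/r², rate at 6.50 m:
1980 × (0.720/6.50)² = 1980 × 0.01227 = 24.29 mSv/h.
Stay time = 9.90 mSv ÷ 24.29 mSv/h = 0.4076 h = 24.46 min.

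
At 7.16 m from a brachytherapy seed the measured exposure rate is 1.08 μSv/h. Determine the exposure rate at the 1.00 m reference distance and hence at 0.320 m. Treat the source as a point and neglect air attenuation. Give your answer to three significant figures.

Since intensity falls as 1/r²,
At 1.00 m: 1.08 × (7.16/1.00)² = 1.08 × 51.27 = 55.37 μSv/h
At 0.320 m: (1.00/0.320)² = 9.766, so 55.37 × 9.766 = 540.7 μSv/h.

55.4 μSv/h; 541 μSv/h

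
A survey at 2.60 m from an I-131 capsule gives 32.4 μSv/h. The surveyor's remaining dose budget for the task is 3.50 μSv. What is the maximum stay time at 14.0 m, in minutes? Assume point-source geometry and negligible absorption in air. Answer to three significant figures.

Since intensity falls as 1/r², rate at 14.0 m:
32.4 × (2.60/14.0)² = 32.4 × 0.03449 = 1.117 μSv/h.
Stay time = 3.50 μSv ÷ 1.117 μSv/h = 3.133 h = 188.0 min.

188 min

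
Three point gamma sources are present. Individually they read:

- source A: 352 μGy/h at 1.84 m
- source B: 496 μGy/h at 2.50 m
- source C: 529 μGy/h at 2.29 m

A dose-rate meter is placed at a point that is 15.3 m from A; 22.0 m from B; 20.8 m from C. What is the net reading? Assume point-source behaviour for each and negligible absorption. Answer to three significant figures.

17.9 μGy/h

By superposition, sum each source's inverse-square contribution:
A: 352 × (1.84/15.3)² = 5.091 μGy/h
B: 496 × (2.50/22.0)² = 6.405 μGy/h
C: 529 × (2.29/20.8)² = 6.412 μGy/h
Total = 5.091 + 6.405 + 6.412 = 17.91 μGy/h.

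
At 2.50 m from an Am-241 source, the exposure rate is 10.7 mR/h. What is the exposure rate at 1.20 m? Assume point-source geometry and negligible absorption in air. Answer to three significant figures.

46.4 mR/h

Intensity scales as (d₁/d₂)², so the rate at 1.20 m is
10.7 × (2.50/1.20)² = 10.7 × 4.340 = 46.44 mR/h.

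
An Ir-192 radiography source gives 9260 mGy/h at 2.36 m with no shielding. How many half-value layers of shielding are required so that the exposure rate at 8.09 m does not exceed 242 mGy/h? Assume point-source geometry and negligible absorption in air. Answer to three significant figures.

At 8.09 m, distance alone gives 9260 × (2.36/8.09)² = 9260 × 0.08510 = 788.0 mGy/h.
Further attenuation needed: 788.0/242 = 3.256.
n = log₂(3.256) = 1.703 half-value layers.

1.70 half-value layers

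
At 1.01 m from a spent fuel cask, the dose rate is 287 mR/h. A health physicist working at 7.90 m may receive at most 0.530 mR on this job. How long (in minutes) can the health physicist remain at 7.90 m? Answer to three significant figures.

Since intensity falls as 1/r², rate at 7.90 m:
287 × (1.01/7.90)² = 287 × 0.01635 = 4.692 mR/h.
Stay time = 0.530 mR ÷ 4.692 mR/h = 0.1130 h = 6.780 min.

6.78 min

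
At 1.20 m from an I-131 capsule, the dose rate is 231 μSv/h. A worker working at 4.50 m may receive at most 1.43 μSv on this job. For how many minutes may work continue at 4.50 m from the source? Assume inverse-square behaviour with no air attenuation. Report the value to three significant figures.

Using I₁d₁² = I₂d₂², rate at 4.50 m:
231 × (1.20/4.50)² = 231 × 0.07111 = 16.43 μSv/h.
Stay time = 1.43 μSv ÷ 16.43 μSv/h = 0.08704 h = 5.222 min.

5.22 min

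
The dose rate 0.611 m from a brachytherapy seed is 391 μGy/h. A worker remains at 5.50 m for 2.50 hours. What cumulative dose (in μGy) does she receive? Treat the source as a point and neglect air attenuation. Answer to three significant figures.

12.1 μGy

Using I₁d₁² = I₂d₂², rate at 5.50 m:
391 × (0.611/5.50)² = 391 × 0.01234 = 4.825 μGy/h.
Dose = rate × time = 4.825 μGy/h × 2.500 h = 12.06 μGy.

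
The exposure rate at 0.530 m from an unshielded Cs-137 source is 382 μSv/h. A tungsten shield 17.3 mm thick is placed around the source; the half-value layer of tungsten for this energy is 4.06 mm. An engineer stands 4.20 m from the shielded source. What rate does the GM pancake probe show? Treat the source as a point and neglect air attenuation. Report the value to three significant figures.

Distance alone: 382 × (0.530/4.20)² = 382 × 0.01592 = 6.081 μSv/h.
Shield: 17.3/4.06 = 4.261 half-value layers → attenuation 2^(−4.261) = 0.05216.
Combined: 6.081 × 0.05216 = 0.3172 μSv/h.

0.317 μSv/h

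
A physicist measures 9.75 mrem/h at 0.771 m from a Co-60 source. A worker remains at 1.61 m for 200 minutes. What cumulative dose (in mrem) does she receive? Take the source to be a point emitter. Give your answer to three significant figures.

Using I₁d₁² = I₂d₂², rate at 1.61 m:
(0.771/1.61)² = 0.2293, so 9.75 × 0.2293 = 2.236 mrem/h.
Dose = rate × time = 2.236 mrem/h × 3.333 h = 7.453 mrem.

7.45 mrem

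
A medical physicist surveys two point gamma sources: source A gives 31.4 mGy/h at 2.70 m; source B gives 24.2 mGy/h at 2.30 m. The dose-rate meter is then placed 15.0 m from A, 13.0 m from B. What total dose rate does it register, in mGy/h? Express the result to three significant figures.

1.77 mGy/h

Each source contributes Iᵢ·(dᵢ/rᵢ)²; contributions add.
A: 31.4 × (2.70/15.0)² = 1.017 mGy/h
B: 24.2 × (2.30/13.0)² = 0.7575 mGy/h
Total = 1.017 + 0.7575 = 1.774 mGy/h.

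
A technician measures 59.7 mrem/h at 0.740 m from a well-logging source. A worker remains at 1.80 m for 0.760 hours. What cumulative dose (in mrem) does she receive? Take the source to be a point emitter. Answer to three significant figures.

Applying the 1/r² law, rate at 1.80 m:
59.7 × (0.740/1.80)² = 59.7 × 0.1690 = 10.09 mrem/h.
Dose = rate × time = 10.09 mrem/h × 0.7600 h = 7.668 mrem.

7.67 mrem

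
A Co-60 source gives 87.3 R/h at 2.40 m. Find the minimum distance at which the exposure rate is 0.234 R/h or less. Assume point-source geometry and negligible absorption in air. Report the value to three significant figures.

Using I₁d₁² = I₂d₂², d₂ = d₁·√(I₁/I₂).
I₁/I₂ = 87.3/0.234 = 373.1, so d₂ = 2.40 × √373.1 = 46.36 m.

46.4 m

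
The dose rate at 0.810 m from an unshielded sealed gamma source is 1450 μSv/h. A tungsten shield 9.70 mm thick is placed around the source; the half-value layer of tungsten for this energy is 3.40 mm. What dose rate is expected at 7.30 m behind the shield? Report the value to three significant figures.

Distance alone: 1450 × (0.810/7.30)² = 1450 × 0.01231 = 17.85 μSv/h.
Shield: 9.70/3.40 = 2.853 half-value layers → attenuation 2^(−2.853) = 0.1384.
Combined: 17.85 × 0.1384 = 2.470 μSv/h.

2.47 μSv/h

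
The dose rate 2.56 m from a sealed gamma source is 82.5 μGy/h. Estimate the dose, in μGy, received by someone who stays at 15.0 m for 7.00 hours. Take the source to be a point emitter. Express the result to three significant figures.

16.8 μGy

Applying the 1/r² law, rate at 15.0 m:
(2.56/15.0)² = 0.02913, so 82.5 × 0.02913 = 2.403 μGy/h.
Dose = rate × time = 2.403 μGy/h × 7.000 h = 16.82 μGy.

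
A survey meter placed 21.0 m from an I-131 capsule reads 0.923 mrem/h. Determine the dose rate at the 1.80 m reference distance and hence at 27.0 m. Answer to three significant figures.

126 mrem/h; 0.558 mrem/h

Using I₁d₁² = I₂d₂²,
At 1.80 m: 0.923 × (21.0/1.80)² = 0.923 × 136.1 = 125.6 mrem/h
At 27.0 m: 125.6 × (1.80/27.0)² = 125.6 × 0.004444 = 0.5582 mrem/h.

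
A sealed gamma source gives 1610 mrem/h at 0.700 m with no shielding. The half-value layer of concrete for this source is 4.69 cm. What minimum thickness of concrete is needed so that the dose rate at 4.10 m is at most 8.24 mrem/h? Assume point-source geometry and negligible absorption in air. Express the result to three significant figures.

At 4.10 m, distance alone gives (0.700/4.10)² = 0.02915, so 1610 × 0.02915 = 46.93 mrem/h.
Further attenuation needed: 46.93/8.24 = 5.695.
n = log₂(5.695) = 2.510 half-value layers.
Thickness = 2.510 × 4.69 cm = 11.77 cm.

11.8 cm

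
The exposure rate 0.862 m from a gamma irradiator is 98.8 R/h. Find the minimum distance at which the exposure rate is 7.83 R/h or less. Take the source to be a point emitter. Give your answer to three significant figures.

3.06 m

Intensity scales as (d₁/d₂)², so d₂ = d₁·√(I₁/I₂).
I₁/I₂ = 98.8/7.83 = 12.62, so d₂ = 0.862 × √12.62 = 3.062 m.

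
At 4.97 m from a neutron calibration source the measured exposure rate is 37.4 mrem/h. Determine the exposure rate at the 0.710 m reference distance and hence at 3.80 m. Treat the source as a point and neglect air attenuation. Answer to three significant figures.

Intensity scales as (d₁/d₂)², so
At 0.710 m: (4.97/0.710)² = 49.00, so 37.4 × 49.00 = 1833 mrem/h
At 3.80 m: (0.710/3.80)² = 0.03491, so 1833 × 0.03491 = 63.99 mrem/h.

1830 mrem/h; 64.0 mrem/h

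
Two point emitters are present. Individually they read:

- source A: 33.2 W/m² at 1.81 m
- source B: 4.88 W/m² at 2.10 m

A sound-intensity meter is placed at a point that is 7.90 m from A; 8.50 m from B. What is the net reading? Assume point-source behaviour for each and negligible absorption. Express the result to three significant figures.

By superposition, sum each source's inverse-square contribution:
A: 33.2 × (1.81/7.90)² = 1.743 W/m²
B: 4.88 × (2.10/8.50)² = 0.2979 W/m²
Total = 1.743 + 0.2979 = 2.041 W/m².

2.04 W/m²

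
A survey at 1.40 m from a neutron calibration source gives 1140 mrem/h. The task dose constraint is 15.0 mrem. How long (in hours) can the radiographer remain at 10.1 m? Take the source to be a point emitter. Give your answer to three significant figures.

Intensity scales as (d₁/d₂)², so rate at 10.1 m:
1140 × (1.40/10.1)² = 1140 × 0.01921 = 21.90 mrem/h.
Stay time = 15.0 mrem ÷ 21.90 mrem/h = 0.6849 h.

0.685 h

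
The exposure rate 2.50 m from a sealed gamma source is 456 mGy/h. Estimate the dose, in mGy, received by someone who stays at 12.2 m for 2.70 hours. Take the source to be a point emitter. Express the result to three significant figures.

Applying the 1/r² law, rate at 12.2 m:
(2.50/12.2)² = 0.04199, so 456 × 0.04199 = 19.15 mGy/h.
Dose = rate × time = 19.15 mGy/h × 2.700 h = 51.70 mGy.

51.7 mGy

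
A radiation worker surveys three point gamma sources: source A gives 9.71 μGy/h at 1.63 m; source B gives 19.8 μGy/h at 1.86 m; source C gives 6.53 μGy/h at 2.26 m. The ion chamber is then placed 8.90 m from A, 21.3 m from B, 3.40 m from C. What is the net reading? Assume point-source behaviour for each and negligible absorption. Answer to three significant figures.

3.36 μGy/h

Each source contributes Iᵢ·(dᵢ/rᵢ)²; contributions add.
A: 9.71 × (1.63/8.90)² = 0.3257 μGy/h
B: 19.8 × (1.86/21.3)² = 0.1510 μGy/h
C: 6.53 × (2.26/3.40)² = 2.885 μGy/h
Total = 0.3257 + 0.1510 + 2.885 = 3.362 μGy/h.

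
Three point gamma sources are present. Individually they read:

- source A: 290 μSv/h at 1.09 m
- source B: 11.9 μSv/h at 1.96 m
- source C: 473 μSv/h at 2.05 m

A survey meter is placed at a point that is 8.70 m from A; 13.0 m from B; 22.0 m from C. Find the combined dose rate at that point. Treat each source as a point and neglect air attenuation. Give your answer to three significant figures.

8.93 μSv/h

By superposition, sum each source's inverse-square contribution:
A: 290 × (1.09/8.70)² = 4.552 μSv/h
B: 11.9 × (1.96/13.0)² = 0.2705 μSv/h
C: 473 × (2.05/22.0)² = 4.107 μSv/h
Total = 4.552 + 0.2705 + 4.107 = 8.929 μSv/h.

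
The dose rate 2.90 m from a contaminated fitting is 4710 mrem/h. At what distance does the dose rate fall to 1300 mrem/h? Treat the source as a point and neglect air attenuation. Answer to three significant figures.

Using I₁d₁² = I₂d₂², d₂ = d₁·√(I₁/I₂).
I₁/I₂ = 4710/1300 = 3.623, so d₂ = 2.90 × √3.623 = 5.520 m.

5.52 m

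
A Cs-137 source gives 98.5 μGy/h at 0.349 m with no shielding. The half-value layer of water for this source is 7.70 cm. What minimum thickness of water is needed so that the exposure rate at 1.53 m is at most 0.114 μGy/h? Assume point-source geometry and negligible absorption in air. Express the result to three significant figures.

At 1.53 m, distance alone gives (0.349/1.53)² = 0.05203, so 98.5 × 0.05203 = 5.125 μGy/h.
Further attenuation needed: 5.125/0.114 = 44.96.
n = log₂(44.96) = 5.491 half-value layers.
Thickness = 5.491 × 7.70 cm = 42.28 cm.

42.3 cm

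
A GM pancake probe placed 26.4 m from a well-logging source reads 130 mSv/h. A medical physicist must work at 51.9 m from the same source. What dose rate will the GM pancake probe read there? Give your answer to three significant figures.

33.6 mSv/h

Intensity scales as (d₁/d₂)², so scaling from 26.4 m to 51.9 m:
(26.4/51.9)² = 0.2587, so 130 × 0.2587 = 33.63 mSv/h.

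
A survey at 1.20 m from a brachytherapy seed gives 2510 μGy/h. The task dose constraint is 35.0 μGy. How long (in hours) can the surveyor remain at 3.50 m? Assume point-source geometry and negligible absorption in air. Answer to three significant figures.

Intensity scales as (d₁/d₂)², so rate at 3.50 m:
2510 × (1.20/3.50)² = 2510 × 0.1176 = 295.2 μGy/h.
Stay time = 35.0 μGy ÷ 295.2 μGy/h = 0.1186 h.

0.119 h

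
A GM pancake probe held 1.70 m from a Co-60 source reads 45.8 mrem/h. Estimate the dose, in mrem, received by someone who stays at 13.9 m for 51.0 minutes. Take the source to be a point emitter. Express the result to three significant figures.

Using I₁d₁² = I₂d₂², rate at 13.9 m:
(1.70/13.9)² = 0.01496, so 45.8 × 0.01496 = 0.6852 mrem/h.
Dose = rate × time = 0.6852 mrem/h × 0.8500 h = 0.5824 mrem.

0.582 mrem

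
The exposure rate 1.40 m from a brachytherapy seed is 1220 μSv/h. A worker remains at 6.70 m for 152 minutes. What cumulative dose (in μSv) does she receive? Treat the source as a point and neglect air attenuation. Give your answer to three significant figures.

135 μSv

By the inverse-square law, rate at 6.70 m:
(1.40/6.70)² = 0.04366, so 1220 × 0.04366 = 53.27 μSv/h.
Dose = rate × time = 53.27 μSv/h × 2.533 h = 134.9 μSv.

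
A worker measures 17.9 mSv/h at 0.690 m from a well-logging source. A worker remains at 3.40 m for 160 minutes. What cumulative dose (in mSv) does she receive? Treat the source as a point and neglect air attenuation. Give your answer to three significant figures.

Since intensity falls as 1/r², rate at 3.40 m:
(0.690/3.40)² = 0.04119, so 17.9 × 0.04119 = 0.7373 mSv/h.
Dose = rate × time = 0.7373 mSv/h × 2.667 h = 1.966 mSv.

1.97 mSv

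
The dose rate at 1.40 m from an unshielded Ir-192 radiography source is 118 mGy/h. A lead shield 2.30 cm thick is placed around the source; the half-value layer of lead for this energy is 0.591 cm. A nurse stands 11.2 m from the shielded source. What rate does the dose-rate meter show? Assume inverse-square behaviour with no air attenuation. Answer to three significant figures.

Distance alone: 118 × (1.40/11.2)² = 118 × 0.01562 = 1.843 mGy/h.
Shield: 2.30/0.591 = 3.892 half-value layers → attenuation 2^(−3.892) = 0.06736.
Combined: 1.843 × 0.06736 = 0.1241 mGy/h.

0.124 mGy/h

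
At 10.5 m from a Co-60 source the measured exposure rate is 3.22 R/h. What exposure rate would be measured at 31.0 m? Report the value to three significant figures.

0.369 R/h

Using I₁d₁² = I₂d₂², scaling from 10.5 m to 31.0 m:
(10.5/31.0)² = 0.1147, so 3.22 × 0.1147 = 0.3693 R/h.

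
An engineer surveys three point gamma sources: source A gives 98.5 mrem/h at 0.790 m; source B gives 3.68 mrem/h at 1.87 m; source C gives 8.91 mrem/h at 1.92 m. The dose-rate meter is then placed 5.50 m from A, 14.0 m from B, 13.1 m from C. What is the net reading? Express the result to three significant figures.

By superposition, sum each source's inverse-square contribution:
A: 98.5 × (0.790/5.50)² = 2.032 mrem/h
B: 3.68 × (1.87/14.0)² = 0.06566 mrem/h
C: 8.91 × (1.92/13.1)² = 0.1914 mrem/h
Total = 2.032 + 0.06566 + 0.1914 = 2.289 mrem/h.

2.29 mrem/h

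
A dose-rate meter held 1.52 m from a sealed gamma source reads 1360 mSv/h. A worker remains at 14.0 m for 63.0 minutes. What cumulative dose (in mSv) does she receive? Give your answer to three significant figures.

Since intensity falls as 1/r², rate at 14.0 m:
1360 × (1.52/14.0)² = 1360 × 0.01179 = 16.03 mSv/h.
Dose = rate × time = 16.03 mSv/h × 1.050 h = 16.83 mSv.

16.8 mSv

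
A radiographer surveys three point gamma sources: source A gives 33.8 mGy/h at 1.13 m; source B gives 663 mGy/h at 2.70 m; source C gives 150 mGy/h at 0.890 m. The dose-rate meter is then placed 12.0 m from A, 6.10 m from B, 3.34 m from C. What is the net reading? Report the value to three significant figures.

By superposition, sum each source's inverse-square contribution:
A: 33.8 × (1.13/12.0)² = 0.2997 mGy/h
B: 663 × (2.70/6.10)² = 129.9 mGy/h
C: 150 × (0.890/3.34)² = 10.65 mGy/h
Total = 0.2997 + 129.9 + 10.65 = 140.8 mGy/h.

141 mGy/h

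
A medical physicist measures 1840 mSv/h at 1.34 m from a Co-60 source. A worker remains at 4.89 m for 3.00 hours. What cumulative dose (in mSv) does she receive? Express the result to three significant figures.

By the inverse-square law, rate at 4.89 m:
1840 × (1.34/4.89)² = 1840 × 0.07509 = 138.2 mSv/h.
Dose = rate × time = 138.2 mSv/h × 3.000 h = 414.6 mSv.

415 mSv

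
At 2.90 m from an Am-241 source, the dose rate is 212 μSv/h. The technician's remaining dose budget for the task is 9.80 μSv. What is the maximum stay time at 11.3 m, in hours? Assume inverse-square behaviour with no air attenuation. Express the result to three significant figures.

Using I₁d₁² = I₂d₂², rate at 11.3 m:
(2.90/11.3)² = 0.06586, so 212 × 0.06586 = 13.96 μSv/h.
Stay time = 9.80 μSv ÷ 13.96 μSv/h = 0.7020 h.

0.702 h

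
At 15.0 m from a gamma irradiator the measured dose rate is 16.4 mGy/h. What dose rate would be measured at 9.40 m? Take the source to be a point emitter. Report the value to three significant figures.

41.8 mGy/h

Since intensity falls as 1/r², scaling from 15.0 m to 9.40 m:
(15.0/9.40)² = 2.546, so 16.4 × 2.546 = 41.75 mGy/h.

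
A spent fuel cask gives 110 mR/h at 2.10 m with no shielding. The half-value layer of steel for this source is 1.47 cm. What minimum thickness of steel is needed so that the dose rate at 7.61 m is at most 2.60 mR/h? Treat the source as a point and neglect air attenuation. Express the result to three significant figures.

At 7.61 m, distance alone gives (2.10/7.61)² = 0.07615, so 110 × 0.07615 = 8.377 mR/h.
Further attenuation needed: 8.377/2.60 = 3.222.
n = log₂(3.222) = 1.688 half-value layers.
Thickness = 1.688 × 1.47 cm = 2.481 cm.

2.48 cm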